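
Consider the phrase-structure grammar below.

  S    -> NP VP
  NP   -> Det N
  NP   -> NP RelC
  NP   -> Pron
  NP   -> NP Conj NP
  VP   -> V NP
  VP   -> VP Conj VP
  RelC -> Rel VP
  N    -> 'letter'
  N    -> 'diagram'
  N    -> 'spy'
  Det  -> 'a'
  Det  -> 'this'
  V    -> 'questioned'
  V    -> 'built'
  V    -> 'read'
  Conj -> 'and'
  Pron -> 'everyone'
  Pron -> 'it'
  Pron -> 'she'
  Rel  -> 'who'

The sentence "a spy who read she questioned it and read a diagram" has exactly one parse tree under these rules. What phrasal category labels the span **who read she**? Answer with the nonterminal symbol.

S
  NP
    NP
      Det: a
      N: spy
    RelC
      Rel: who
      VP
        V: read
        NP
          Pron: she
  VP
    VP
      V: questioned
      NP
        Pron: it
    Conj: and
    VP
      V: read
      NP
        Det: a
        N: diagram
The span 'who read she' is the RelC node built by RelC → Rel VP.

RelC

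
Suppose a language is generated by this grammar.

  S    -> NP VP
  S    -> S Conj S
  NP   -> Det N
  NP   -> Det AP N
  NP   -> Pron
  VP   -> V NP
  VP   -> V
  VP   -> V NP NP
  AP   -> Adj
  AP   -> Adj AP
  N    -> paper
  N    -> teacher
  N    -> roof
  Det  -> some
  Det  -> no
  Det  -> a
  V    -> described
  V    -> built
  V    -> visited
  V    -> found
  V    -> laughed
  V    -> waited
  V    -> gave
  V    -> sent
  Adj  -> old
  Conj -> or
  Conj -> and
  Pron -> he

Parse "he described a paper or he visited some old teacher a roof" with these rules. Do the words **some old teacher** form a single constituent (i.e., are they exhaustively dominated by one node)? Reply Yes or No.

Yes

[S [S [NP [Pron he]] [VP [V described] [NP [Det a] [N paper]]]] [Conj or] [S [NP [Pron he]] [VP [V visited] [NP [Det some] [AP [Adj old]] [N teacher]] [NP [Det a] [N roof]]]]]
The words 'some old teacher' are exhaustively dominated by a single NP node (built by NP → Det AP N), so they form a constituent.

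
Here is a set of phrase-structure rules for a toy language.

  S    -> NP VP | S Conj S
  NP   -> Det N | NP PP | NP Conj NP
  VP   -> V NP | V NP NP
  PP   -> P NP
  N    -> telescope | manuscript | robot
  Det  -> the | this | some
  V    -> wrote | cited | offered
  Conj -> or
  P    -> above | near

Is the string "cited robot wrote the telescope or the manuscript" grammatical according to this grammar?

Ungrammatical

A V word can never sit immediately before an N word in any string this grammar generates, so the substring 'cited robot' rules out a derivation.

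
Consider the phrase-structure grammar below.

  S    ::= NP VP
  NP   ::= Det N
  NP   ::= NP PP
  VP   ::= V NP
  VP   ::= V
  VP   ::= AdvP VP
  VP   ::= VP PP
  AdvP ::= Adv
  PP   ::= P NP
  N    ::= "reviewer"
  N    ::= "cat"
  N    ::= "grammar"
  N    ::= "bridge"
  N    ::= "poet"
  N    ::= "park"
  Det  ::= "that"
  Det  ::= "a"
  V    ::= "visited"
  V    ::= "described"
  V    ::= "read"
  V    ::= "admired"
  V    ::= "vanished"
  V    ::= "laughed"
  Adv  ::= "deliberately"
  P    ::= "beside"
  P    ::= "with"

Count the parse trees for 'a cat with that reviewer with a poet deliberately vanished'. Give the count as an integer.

2

The two bracketings:
[S [NP [NP [Det a] [N cat]] [PP [P with] [NP [NP [Det that] [N reviewer]] [PP [P with] [NP [Det a] [N poet]]]]]] [VP [AdvP [Adv deliberately]] [VP [V vanished]]]]
[S [NP [NP [NP [Det a] [N cat]] [PP [P with] [NP [Det that] [N reviewer]]]] [PP [P with] [NP [Det a] [N poet]]]] [VP [AdvP [Adv deliberately]] [VP [V vanished]]]]
The trees differ in how a recursive rule is bracketed over the same span.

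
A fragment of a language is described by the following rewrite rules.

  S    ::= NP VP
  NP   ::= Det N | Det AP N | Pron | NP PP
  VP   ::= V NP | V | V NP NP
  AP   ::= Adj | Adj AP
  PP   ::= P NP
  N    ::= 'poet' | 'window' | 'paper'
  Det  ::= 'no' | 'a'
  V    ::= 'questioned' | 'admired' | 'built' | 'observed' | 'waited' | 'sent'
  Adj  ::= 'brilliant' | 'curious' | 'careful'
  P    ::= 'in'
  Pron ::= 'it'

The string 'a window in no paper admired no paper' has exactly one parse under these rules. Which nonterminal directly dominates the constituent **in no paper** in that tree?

[S [NP [NP [Det a] [N window]] [PP [P in] [NP [Det no] [N paper]]]] [VP [V admired] [NP [Det no] [N paper]]]]
The span 'in no paper' is the PP node built by PP → P NP.
Its mother is the NP built by NP → NP PP.

NP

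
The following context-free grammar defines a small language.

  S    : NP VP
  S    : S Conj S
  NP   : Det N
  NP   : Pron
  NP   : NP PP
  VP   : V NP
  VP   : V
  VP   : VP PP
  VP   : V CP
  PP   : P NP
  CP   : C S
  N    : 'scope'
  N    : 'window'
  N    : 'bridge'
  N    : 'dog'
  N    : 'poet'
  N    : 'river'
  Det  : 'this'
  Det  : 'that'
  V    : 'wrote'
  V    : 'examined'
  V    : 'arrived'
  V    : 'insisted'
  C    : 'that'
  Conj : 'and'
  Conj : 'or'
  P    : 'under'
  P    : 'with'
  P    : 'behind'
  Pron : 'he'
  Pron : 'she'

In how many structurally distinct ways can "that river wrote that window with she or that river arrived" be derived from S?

The two bracketings:
[S [S [NP [Det that] [N river]] [VP [V wrote] [NP [NP [Det that] [N window]] [PP [P with] [NP [Pron she]]]]]] [Conj or] [S [NP [Det that] [N river]] [VP [V arrived]]]]
[S [S [NP [Det that] [N river]] [VP [VP [V wrote] [NP [Det that] [N window]]] [PP [P with] [NP [Pron she]]]]] [Conj or] [S [NP [Det that] [N river]] [VP [V arrived]]]]
The difference turns on whether NP → NP PP is used at the relevant span, versus an alternative expansion of NP.

2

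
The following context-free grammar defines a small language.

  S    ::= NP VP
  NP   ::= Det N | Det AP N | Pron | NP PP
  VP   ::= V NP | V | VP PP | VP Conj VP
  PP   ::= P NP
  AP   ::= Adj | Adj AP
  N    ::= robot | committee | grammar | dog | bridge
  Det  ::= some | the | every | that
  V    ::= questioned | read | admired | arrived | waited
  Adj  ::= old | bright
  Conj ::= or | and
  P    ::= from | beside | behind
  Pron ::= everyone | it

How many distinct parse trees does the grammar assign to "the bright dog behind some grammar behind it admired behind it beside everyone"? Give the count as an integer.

Two of the 4 distinct bracketings:
[S [NP [NP [Det the] [AP [Adj bright]] [N dog]] [PP [P behind] [NP [NP [Det some] [N grammar]] [PP [P behind] [NP [Pron it]]]]]] [VP [VP [V admired]] [PP [P behind] [NP [NP [Pron it]] [PP [P beside] [NP [Pron everyone]]]]]]]
[S [NP [NP [Det the] [AP [Adj bright]] [N dog]] [PP [P behind] [NP [NP [Det some] [N grammar]] [PP [P behind] [NP [Pron it]]]]]] [VP [VP [VP [V admired]] [PP [P behind] [NP [Pron it]]]] [PP [P beside] [NP [Pron everyone]]]]]
The trees differ in how a recursive rule is bracketed over the same span.

4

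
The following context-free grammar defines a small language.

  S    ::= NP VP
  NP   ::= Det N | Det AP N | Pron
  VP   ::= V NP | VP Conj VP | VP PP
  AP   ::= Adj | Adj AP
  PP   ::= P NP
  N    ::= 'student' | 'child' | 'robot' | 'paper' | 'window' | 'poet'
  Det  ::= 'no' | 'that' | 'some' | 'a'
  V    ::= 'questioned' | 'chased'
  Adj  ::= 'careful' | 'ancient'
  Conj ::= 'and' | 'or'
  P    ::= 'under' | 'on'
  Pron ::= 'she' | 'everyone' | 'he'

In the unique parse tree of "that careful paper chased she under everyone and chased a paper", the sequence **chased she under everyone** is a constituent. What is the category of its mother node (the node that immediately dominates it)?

[S [NP [Det that] [AP [Adj careful]] [N paper]] [VP [VP [VP [V chased] [NP [Pron she]]] [PP [P under] [NP [Pron everyone]]]] [Conj and] [VP [V chased] [NP [Det a] [N paper]]]]]
The span 'chased she under everyone' is the VP node built by VP → VP PP.
Its mother is the VP built by VP → VP Conj VP.

VP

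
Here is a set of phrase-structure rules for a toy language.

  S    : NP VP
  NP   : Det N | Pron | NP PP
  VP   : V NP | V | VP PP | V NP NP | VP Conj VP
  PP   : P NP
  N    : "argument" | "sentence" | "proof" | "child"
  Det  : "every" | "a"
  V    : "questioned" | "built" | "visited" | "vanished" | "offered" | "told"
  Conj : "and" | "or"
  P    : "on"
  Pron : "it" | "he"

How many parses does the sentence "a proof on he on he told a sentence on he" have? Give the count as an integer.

Two of the 4 distinct bracketings:
[S [NP [NP [Det a] [N proof]] [PP [P on] [NP [NP [Pron he]] [PP [P on] [NP [Pron he]]]]]] [VP [V told] [NP [NP [Det a] [N sentence]] [PP [P on] [NP [Pron he]]]]]]
[S [NP [NP [Det a] [N proof]] [PP [P on] [NP [NP [Pron he]] [PP [P on] [NP [Pron he]]]]]] [VP [VP [V told] [NP [Det a] [N sentence]]] [PP [P on] [NP [Pron he]]]]]
The difference turns on whether VP → VP PP is used at the relevant span, versus an alternative expansion of VP.

4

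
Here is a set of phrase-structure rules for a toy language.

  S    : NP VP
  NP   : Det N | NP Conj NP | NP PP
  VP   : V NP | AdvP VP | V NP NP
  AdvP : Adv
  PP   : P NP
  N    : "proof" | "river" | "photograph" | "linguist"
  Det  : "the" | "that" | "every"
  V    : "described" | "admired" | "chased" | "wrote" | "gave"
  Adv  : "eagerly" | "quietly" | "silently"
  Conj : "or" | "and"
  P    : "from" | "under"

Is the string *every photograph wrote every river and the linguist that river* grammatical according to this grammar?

Grammatical

S
  NP
    Det: every
    N: photograph
  VP
    V: wrote
    NP
      NP
        Det: every
        N: river
      Conj: and
      NP
        Det: the
        N: linguist
    NP
      Det: that
      N: river
Every word is introduced by a lexical rule and the phrasal rules combine the resulting categories into a single S.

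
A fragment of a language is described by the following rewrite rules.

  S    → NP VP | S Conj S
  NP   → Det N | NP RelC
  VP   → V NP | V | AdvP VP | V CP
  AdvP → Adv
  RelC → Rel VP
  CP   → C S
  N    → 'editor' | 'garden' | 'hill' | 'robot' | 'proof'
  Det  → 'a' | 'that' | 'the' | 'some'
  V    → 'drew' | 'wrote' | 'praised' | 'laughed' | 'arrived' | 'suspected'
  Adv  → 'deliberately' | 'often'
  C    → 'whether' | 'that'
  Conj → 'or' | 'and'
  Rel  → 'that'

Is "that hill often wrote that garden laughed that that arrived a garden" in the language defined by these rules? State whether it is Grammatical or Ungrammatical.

Ungrammatical

For S → NP VP, the only prefix that parses as NP is 'that hill', but the remainder 'often wrote that garden laughed that that arrived a garden' is not a VP under these rules. The alternative S rule S → S Conj S likewise has no satisfying split.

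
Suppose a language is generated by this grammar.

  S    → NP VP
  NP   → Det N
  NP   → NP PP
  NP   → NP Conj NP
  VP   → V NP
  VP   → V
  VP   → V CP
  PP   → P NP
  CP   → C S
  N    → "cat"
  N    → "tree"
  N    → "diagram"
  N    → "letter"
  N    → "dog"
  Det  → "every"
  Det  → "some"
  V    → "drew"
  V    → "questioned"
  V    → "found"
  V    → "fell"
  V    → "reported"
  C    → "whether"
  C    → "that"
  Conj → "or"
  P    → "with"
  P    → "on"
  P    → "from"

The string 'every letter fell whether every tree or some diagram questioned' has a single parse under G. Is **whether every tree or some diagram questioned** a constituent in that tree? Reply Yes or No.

Yes

[S [NP [Det every] [N letter]] [VP [V fell] [CP [C whether] [S [NP [NP [Det every] [N tree]] [Conj or] [NP [Det some] [N diagram]]] [VP [V questioned]]]]]]
The words 'whether every tree or some diagram questioned' are exhaustively dominated by a single CP node (built by CP → C S), so they form a constituent.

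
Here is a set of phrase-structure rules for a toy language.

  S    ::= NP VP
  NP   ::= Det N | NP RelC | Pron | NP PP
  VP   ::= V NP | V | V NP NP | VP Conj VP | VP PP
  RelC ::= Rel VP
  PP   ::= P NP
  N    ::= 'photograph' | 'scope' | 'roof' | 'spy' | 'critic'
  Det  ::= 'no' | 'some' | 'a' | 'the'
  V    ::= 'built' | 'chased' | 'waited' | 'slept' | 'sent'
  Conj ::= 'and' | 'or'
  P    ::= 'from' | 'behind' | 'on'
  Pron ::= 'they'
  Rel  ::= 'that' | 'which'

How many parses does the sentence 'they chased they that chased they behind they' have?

6

Two of the 6 distinct bracketings:
[S [NP [Pron they]] [VP [V chased] [NP [NP [Pron they]] [RelC [Rel that] [VP [V chased] [NP [NP [Pron they]] [PP [P behind] [NP [Pron they]]]]]]]]]
[S [NP [Pron they]] [VP [V chased] [NP [NP [Pron they]] [RelC [Rel that] [VP [VP [V chased] [NP [Pron they]]] [PP [P behind] [NP [Pron they]]]]]]]]
The difference turns on whether NP → NP PP is used at the relevant span, versus an alternative expansion of NP.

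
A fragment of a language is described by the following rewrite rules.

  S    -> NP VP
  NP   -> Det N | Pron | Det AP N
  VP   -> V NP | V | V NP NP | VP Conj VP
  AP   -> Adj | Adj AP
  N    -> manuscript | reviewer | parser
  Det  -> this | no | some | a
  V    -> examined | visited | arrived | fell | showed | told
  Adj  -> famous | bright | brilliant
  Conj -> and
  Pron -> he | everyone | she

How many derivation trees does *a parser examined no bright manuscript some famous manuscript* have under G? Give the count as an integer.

1

[S [NP [Det a] [N parser]] [VP [V examined] [NP [Det no] [AP [Adj bright]] [N manuscript]] [NP [Det some] [AP [Adj famous]] [N manuscript]]]]
No rule offers an alternative attachment or grouping for any span, so this is the only derivation.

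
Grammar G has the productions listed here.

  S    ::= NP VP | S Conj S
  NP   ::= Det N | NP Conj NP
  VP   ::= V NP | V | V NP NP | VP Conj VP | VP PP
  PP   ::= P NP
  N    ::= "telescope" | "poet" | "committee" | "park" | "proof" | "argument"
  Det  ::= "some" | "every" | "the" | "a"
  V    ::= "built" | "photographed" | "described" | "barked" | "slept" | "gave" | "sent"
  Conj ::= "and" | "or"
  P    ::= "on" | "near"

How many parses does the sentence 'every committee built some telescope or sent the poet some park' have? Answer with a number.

1

[S [NP [Det every] [N committee]] [VP [VP [V built] [NP [Det some] [N telescope]]] [Conj or] [VP [V sent] [NP [Det the] [N poet]] [NP [Det some] [N park]]]]]
No rule offers an alternative attachment or grouping for any span, so this is the only derivation.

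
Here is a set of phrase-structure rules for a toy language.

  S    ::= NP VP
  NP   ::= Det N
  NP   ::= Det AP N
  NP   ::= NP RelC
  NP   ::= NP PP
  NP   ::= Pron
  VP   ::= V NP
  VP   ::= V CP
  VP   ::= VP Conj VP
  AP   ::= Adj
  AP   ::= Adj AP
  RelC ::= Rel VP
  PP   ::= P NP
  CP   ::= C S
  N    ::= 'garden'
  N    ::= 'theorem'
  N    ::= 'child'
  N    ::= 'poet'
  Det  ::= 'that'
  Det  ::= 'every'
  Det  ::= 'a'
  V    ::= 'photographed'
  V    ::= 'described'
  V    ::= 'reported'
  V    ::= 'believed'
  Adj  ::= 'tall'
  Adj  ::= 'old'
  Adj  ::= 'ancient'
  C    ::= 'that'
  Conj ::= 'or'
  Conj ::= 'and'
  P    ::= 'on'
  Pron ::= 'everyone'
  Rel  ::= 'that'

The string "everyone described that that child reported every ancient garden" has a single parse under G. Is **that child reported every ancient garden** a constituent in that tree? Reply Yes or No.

Yes

[S [NP [Pron everyone]] [VP [V described] [CP [C that] [S [NP [Det that] [N child]] [VP [V reported] [NP [Det every] [AP [Adj ancient]] [N garden]]]]]]]
The words 'that child reported every ancient garden' are exhaustively dominated by a single S node (built by S → NP VP), so they form a constituent.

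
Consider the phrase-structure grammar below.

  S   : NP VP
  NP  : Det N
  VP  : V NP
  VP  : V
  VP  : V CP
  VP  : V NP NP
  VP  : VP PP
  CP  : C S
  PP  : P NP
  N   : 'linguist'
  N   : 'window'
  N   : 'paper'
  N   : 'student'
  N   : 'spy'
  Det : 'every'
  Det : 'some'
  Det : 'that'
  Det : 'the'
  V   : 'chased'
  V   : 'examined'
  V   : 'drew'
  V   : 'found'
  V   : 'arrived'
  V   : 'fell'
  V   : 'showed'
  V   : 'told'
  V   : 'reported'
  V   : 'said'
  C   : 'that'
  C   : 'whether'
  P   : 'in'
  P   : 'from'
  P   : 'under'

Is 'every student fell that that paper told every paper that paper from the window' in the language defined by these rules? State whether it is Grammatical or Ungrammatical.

Grammatical

S
  NP
    Det: every
    N: student
  VP
    V: fell
    CP
      C: that
      S
        NP
          Det: that
          N: paper
        VP
          VP
            V: told
            NP
              Det: every
              N: paper
            NP
              Det: that
              N: paper
          PP
            P: from
            NP
              Det: the
              N: window
Each bracket corresponds to one application of a listed rule, so the string is derivable from S.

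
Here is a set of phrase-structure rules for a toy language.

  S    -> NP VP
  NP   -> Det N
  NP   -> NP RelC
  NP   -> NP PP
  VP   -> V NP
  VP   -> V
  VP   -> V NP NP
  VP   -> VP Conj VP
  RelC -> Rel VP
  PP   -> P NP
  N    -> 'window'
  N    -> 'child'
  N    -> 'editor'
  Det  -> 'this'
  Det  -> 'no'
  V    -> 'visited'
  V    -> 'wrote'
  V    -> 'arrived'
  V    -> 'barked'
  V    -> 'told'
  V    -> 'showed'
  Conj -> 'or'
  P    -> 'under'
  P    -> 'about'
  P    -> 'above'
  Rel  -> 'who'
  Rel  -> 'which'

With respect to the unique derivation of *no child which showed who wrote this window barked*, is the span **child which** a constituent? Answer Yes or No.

[S [NP [NP [NP [Det no] [N child]] [RelC [Rel which] [VP [V showed]]]] [RelC [Rel who] [VP [V wrote] [NP [Det this] [N window]]]]] [VP [V barked]]]
The smallest constituent containing 'child which' is the NP spanning 'no child which showed'; no single node in the tree dominates exactly the given words.

No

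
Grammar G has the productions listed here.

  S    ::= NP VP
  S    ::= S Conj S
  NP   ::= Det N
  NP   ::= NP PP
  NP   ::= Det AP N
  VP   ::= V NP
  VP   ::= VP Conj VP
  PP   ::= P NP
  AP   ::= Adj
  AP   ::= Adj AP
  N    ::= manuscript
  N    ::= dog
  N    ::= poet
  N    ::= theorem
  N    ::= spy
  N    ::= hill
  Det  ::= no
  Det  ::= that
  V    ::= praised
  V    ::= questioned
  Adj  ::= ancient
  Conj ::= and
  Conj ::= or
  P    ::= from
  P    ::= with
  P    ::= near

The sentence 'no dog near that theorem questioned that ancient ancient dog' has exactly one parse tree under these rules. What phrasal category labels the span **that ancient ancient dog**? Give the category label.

[S [NP [NP [Det no] [N dog]] [PP [P near] [NP [Det that] [N theorem]]]] [VP [V questioned] [NP [Det that] [AP [Adj ancient] [AP [Adj ancient]]] [N dog]]]]
The span 'that ancient ancient dog' is the NP node built by NP → Det AP N.

NP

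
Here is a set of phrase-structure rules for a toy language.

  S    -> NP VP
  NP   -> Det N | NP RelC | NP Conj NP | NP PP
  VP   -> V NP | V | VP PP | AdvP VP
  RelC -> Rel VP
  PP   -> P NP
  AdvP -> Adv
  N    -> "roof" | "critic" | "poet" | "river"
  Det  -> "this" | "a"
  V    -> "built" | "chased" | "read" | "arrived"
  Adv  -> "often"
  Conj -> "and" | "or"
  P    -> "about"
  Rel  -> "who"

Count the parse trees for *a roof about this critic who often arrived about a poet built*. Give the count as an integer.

7

Two of the 7 distinct bracketings:
[S [NP [NP [NP [Det a] [N roof]] [PP [P about] [NP [Det this] [N critic]]]] [RelC [Rel who] [VP [VP [AdvP [Adv often]] [VP [V arrived]]] [PP [P about] [NP [Det a] [N poet]]]]]] [VP [V built]]]
[S [NP [NP [NP [Det a] [N roof]] [PP [P about] [NP [Det this] [N critic]]]] [RelC [Rel who] [VP [AdvP [Adv often]] [VP [VP [V arrived]] [PP [P about] [NP [Det a] [N poet]]]]]]] [VP [V built]]]
The trees differ in how a recursive rule is bracketed over the same span.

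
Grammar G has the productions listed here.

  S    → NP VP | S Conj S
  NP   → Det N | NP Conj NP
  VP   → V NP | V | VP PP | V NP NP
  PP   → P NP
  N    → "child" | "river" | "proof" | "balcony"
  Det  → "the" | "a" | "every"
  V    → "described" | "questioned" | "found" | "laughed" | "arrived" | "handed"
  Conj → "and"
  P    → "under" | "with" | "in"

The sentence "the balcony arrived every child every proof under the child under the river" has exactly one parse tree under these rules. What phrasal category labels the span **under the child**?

S
  NP
    Det: the
    N: balcony
  VP
    VP
      VP
        V: arrived
        NP
          Det: every
          N: child
        NP
          Det: every
          N: proof
      PP
        P: under
        NP
          Det: the
          N: child
    PP
      P: under
      NP
        Det: the
        N: river
The span 'under the child' is the PP node built by PP → P NP.

PP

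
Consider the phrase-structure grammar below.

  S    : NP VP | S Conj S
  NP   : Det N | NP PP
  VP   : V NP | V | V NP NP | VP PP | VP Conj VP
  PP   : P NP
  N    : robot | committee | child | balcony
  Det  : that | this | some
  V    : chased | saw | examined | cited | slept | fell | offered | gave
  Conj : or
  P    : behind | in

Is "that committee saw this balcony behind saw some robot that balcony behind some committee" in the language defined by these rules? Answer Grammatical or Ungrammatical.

A P word can never sit immediately before a V word in any string this grammar generates, so the substring 'behind saw' rules out a derivation.

Ungrammatical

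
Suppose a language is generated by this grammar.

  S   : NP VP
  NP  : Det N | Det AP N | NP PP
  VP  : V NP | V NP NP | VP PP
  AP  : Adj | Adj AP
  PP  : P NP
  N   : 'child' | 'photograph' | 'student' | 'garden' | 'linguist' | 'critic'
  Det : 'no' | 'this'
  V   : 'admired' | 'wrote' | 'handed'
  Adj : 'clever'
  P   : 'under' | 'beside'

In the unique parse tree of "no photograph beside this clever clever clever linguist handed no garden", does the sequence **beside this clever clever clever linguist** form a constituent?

Yes

[S [NP [NP [Det no] [N photograph]] [PP [P beside] [NP [Det this] [AP [Adj clever] [AP [Adj clever] [AP [Adj clever]]]] [N linguist]]]] [VP [V handed] [NP [Det no] [N garden]]]]
The words 'beside this clever clever clever linguist' are exhaustively dominated by a single PP node (built by PP → P NP), so they form a constituent.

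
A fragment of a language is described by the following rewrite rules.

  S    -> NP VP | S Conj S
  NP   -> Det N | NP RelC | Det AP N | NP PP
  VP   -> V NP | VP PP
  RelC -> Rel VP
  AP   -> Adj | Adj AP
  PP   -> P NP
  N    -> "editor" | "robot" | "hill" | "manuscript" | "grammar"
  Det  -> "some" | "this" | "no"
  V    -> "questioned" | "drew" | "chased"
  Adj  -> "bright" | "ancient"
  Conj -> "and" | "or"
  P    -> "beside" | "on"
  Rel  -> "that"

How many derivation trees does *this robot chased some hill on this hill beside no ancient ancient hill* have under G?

Two of the 5 distinct bracketings:
[S [NP [Det this] [N robot]] [VP [V chased] [NP [NP [Det some] [N hill]] [PP [P on] [NP [NP [Det this] [N hill]] [PP [P beside] [NP [Det no] [AP [Adj ancient] [AP [Adj ancient]]] [N hill]]]]]]]]
[S [NP [Det this] [N robot]] [VP [V chased] [NP [NP [NP [Det some] [N hill]] [PP [P on] [NP [Det this] [N hill]]]] [PP [P beside] [NP [Det no] [AP [Adj ancient] [AP [Adj ancient]]] [N hill]]]]]]
The trees differ in how a recursive rule is bracketed over the same span.

5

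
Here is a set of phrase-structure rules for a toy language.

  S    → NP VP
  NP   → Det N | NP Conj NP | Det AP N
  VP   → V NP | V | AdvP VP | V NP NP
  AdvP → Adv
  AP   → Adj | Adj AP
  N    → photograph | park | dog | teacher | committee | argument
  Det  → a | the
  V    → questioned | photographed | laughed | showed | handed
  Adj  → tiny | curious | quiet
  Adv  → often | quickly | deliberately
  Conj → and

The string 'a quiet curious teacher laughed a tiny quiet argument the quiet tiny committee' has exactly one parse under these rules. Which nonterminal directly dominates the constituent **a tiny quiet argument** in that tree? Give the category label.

VP

S
  NP
    Det: a
    AP
      Adj: quiet
      AP
        Adj: curious
    N: teacher
  VP
    V: laughed
    NP
      Det: a
      AP
        Adj: tiny
        AP
          Adj: quiet
      N: argument
    NP
      Det: the
      AP
        Adj: quiet
        AP
          Adj: tiny
      N: committee
The span 'a tiny quiet argument' is the NP node built by NP → Det AP N.
Its mother is the VP built by VP → V NP NP.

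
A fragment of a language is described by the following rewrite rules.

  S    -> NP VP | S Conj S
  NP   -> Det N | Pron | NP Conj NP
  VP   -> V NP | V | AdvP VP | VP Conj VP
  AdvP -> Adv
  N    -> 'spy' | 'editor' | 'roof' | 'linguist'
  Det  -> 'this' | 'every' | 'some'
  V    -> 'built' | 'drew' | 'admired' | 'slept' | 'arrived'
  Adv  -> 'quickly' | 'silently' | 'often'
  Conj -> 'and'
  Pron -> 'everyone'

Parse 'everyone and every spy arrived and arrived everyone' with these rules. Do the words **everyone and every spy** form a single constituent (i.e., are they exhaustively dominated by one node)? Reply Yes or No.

Yes

[S [NP [NP [Pron everyone]] [Conj and] [NP [Det every] [N spy]]] [VP [VP [V arrived]] [Conj and] [VP [V arrived] [NP [Pron everyone]]]]]
The words 'everyone and every spy' are exhaustively dominated by a single NP node (built by NP → NP Conj NP), so they form a constituent.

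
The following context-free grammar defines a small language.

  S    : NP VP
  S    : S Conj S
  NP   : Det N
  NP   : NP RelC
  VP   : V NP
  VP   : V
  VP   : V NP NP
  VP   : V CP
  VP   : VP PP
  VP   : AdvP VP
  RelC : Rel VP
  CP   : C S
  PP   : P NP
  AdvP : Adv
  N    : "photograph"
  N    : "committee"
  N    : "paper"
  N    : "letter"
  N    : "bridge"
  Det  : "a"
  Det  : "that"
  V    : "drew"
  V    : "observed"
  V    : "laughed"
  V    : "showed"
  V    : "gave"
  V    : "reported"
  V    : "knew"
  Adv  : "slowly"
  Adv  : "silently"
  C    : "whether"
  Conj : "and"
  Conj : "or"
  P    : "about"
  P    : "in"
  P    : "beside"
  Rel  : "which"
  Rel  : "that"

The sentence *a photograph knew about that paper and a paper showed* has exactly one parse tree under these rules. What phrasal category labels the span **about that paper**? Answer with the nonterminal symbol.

PP

S
  S
    NP
      Det: a
      N: photograph
    VP
      VP
        V: knew
      PP
        P: about
        NP
          Det: that
          N: paper
  Conj: and
  S
    NP
      Det: a
      N: paper
    VP
      V: showed
The span 'about that paper' is the PP node built by PP → P NP.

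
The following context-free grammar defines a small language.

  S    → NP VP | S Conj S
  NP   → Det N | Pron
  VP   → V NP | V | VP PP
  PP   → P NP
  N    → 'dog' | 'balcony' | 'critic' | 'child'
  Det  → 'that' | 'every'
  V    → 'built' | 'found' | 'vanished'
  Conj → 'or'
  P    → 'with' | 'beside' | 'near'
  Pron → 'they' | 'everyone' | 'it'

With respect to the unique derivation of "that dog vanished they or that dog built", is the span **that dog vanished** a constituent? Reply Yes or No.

No

[S [S [NP [Det that] [N dog]] [VP [V vanished] [NP [Pron they]]]] [Conj or] [S [NP [Det that] [N dog]] [VP [V built]]]]
The smallest constituent containing 'that dog vanished' is the S spanning 'that dog vanished they'; no single node in the tree dominates exactly the given words.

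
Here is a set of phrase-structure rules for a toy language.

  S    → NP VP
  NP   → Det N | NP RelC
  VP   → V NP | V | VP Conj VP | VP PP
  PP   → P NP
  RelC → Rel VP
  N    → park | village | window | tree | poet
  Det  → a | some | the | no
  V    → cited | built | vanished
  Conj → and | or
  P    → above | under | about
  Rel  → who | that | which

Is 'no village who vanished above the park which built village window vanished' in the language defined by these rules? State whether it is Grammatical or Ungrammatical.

Ungrammatical

A V word can never sit immediately before an N word in any string this grammar generates, so the substring 'built village' rules out a derivation.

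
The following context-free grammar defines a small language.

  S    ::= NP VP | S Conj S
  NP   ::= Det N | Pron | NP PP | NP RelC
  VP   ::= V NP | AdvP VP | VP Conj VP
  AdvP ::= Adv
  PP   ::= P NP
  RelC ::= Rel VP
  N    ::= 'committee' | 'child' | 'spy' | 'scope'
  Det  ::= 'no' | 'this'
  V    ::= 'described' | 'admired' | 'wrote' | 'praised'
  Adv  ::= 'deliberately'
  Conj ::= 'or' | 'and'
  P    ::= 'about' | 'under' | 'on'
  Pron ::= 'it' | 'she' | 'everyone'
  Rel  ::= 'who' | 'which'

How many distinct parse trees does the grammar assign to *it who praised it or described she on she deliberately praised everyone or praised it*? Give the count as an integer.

Two of the 4 distinct bracketings:
[S [NP [NP [NP [Pron it]] [RelC [Rel who] [VP [VP [V praised] [NP [Pron it]]] [Conj or] [VP [V described] [NP [Pron she]]]]]] [PP [P on] [NP [Pron she]]]] [VP [AdvP [Adv deliberately]] [VP [VP [V praised] [NP [Pron everyone]]] [Conj or] [VP [V praised] [NP [Pron it]]]]]]
[S [NP [NP [NP [Pron it]] [RelC [Rel who] [VP [VP [V praised] [NP [Pron it]]] [Conj or] [VP [V described] [NP [Pron she]]]]]] [PP [P on] [NP [Pron she]]]] [VP [VP [AdvP [Adv deliberately]] [VP [V praised] [NP [Pron everyone]]]] [Conj or] [VP [V praised] [NP [Pron it]]]]]
The trees differ in how a recursive rule is bracketed over the same span.

4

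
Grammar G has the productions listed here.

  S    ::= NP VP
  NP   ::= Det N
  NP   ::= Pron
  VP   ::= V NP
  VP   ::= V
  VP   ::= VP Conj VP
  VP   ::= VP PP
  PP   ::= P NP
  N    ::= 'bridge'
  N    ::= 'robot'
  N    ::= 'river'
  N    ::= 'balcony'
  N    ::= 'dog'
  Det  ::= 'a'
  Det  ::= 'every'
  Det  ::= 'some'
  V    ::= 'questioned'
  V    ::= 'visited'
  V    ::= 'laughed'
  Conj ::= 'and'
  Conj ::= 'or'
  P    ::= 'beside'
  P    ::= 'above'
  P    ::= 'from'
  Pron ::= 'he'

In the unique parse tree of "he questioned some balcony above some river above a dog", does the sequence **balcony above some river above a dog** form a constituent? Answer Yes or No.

[S [NP [Pron he]] [VP [VP [VP [V questioned] [NP [Det some] [N balcony]]] [PP [P above] [NP [Det some] [N river]]]] [PP [P above] [NP [Det a] [N dog]]]]]
The smallest constituent containing 'balcony above some river above a dog' is the VP spanning 'questioned some balcony above some river above a dog'; no single node in the tree dominates exactly the given words.

No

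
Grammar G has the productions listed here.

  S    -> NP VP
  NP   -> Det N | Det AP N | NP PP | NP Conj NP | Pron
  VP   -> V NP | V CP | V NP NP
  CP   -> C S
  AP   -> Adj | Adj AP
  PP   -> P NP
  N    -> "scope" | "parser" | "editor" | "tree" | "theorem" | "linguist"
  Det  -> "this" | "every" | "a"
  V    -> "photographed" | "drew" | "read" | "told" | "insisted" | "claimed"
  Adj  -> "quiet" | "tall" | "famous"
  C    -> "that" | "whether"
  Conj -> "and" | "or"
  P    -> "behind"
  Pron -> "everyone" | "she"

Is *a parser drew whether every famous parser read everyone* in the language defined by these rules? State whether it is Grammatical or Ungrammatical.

Grammatical

[S [NP [Det a] [N parser]] [VP [V drew] [CP [C whether] [S [NP [Det every] [AP [Adj famous]] [N parser]] [VP [V read] [NP [Pron everyone]]]]]]]
The bracketing above is licensed at every node by one of the given productions, with S at the root.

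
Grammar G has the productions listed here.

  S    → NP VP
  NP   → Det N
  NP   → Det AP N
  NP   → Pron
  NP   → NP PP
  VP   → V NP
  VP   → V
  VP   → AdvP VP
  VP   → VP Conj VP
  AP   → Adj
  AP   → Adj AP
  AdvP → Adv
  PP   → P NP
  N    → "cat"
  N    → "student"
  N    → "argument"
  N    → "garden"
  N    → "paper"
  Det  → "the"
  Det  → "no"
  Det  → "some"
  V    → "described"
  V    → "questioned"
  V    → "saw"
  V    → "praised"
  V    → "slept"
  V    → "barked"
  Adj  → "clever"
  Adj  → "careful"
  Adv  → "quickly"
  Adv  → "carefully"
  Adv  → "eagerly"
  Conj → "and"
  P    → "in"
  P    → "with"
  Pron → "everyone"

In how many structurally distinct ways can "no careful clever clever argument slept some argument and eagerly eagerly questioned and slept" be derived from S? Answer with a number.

Two of the 4 distinct bracketings:
[S [NP [Det no] [AP [Adj careful] [AP [Adj clever] [AP [Adj clever]]]] [N argument]] [VP [VP [V slept] [NP [Det some] [N argument]]] [Conj and] [VP [AdvP [Adv eagerly]] [VP [AdvP [Adv eagerly]] [VP [VP [V questioned]] [Conj and] [VP [V slept]]]]]]]
[S [NP [Det no] [AP [Adj careful] [AP [Adj clever] [AP [Adj clever]]]] [N argument]] [VP [VP [V slept] [NP [Det some] [N argument]]] [Conj and] [VP [AdvP [Adv eagerly]] [VP [VP [AdvP [Adv eagerly]] [VP [V questioned]]] [Conj and] [VP [V slept]]]]]]
The trees differ in how a recursive rule is bracketed over the same span.

4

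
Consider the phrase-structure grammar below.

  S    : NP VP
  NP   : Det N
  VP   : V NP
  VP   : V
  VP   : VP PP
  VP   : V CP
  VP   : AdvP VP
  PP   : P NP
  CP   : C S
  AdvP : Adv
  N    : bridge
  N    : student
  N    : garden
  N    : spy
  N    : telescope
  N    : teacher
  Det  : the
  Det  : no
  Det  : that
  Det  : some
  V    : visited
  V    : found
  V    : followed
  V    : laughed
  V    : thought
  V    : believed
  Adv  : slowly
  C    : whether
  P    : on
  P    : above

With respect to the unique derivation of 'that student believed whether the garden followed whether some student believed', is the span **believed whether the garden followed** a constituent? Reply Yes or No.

No

[S [NP [Det that] [N student]] [VP [V believed] [CP [C whether] [S [NP [Det the] [N garden]] [VP [V followed] [CP [C whether] [S [NP [Det some] [N student]] [VP [V believed]]]]]]]]]
The smallest constituent containing 'believed whether the garden followed' is the VP spanning 'believed whether the garden followed whether some student believed'; no single node in the tree dominates exactly the given words.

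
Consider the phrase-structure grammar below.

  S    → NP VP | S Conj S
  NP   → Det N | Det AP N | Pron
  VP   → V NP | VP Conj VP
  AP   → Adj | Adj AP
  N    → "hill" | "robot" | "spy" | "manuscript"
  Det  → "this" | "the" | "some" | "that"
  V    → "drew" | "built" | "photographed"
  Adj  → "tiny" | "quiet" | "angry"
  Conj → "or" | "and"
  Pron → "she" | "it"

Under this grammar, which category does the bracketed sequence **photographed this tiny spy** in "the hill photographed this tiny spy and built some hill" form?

S
  NP
    Det: the
    N: hill
  VP
    VP
      V: photographed
      NP
        Det: this
        AP
          Adj: tiny
        N: spy
    Conj: and
    VP
      V: built
      NP
        Det: some
        N: hill
The span 'photographed this tiny spy' is the VP node built by VP → V NP.

VP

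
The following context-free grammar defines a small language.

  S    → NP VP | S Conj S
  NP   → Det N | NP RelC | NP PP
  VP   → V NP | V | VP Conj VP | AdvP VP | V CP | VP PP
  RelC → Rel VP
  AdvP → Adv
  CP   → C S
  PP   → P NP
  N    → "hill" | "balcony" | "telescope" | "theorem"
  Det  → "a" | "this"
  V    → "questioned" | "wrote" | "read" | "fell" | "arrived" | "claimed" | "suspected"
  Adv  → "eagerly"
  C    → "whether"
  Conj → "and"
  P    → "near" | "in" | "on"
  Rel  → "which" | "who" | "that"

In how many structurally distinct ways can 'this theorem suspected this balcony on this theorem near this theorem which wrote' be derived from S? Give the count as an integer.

9

Two of the 9 distinct bracketings:
[S [NP [Det this] [N theorem]] [VP [V suspected] [NP [NP [NP [Det this] [N balcony]] [PP [P on] [NP [NP [Det this] [N theorem]] [PP [P near] [NP [Det this] [N theorem]]]]]] [RelC [Rel which] [VP [V wrote]]]]]]
[S [NP [Det this] [N theorem]] [VP [V suspected] [NP [NP [NP [NP [Det this] [N balcony]] [PP [P on] [NP [Det this] [N theorem]]]] [PP [P near] [NP [Det this] [N theorem]]]] [RelC [Rel which] [VP [V wrote]]]]]]
The trees differ in how a recursive rule is bracketed over the same span.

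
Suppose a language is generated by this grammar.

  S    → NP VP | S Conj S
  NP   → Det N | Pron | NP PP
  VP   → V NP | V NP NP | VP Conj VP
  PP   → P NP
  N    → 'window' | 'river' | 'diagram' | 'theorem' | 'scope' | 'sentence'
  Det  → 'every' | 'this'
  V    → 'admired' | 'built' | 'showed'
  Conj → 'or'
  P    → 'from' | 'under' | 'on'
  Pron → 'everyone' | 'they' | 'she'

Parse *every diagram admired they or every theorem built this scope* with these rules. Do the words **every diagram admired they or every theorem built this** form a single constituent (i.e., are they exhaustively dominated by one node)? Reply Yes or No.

[S [S [NP [Det every] [N diagram]] [VP [V admired] [NP [Pron they]]]] [Conj or] [S [NP [Det every] [N theorem]] [VP [V built] [NP [Det this] [N scope]]]]]
The smallest constituent containing 'every diagram admired they or every theorem built this' is the S spanning 'every diagram admired they or every theorem built this scope'; no single node in the tree dominates exactly the given words.

No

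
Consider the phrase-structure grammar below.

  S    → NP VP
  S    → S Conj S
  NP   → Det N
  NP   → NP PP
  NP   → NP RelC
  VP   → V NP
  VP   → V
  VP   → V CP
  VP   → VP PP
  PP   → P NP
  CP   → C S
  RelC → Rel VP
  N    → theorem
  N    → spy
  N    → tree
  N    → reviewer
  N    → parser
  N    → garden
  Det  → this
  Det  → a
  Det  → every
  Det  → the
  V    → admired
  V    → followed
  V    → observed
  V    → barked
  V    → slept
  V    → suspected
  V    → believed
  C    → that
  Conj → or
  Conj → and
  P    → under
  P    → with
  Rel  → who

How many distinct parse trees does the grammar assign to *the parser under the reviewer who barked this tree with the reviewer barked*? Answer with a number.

7

Two of the 7 distinct bracketings:
[S [NP [NP [Det the] [N parser]] [PP [P under] [NP [NP [NP [Det the] [N reviewer]] [RelC [Rel who] [VP [V barked] [NP [Det this] [N tree]]]]] [PP [P with] [NP [Det the] [N reviewer]]]]]] [VP [V barked]]]
[S [NP [NP [Det the] [N parser]] [PP [P under] [NP [NP [Det the] [N reviewer]] [RelC [Rel who] [VP [V barked] [NP [NP [Det this] [N tree]] [PP [P with] [NP [Det the] [N reviewer]]]]]]]]] [VP [V barked]]]
The trees differ in how a recursive rule is bracketed over the same span.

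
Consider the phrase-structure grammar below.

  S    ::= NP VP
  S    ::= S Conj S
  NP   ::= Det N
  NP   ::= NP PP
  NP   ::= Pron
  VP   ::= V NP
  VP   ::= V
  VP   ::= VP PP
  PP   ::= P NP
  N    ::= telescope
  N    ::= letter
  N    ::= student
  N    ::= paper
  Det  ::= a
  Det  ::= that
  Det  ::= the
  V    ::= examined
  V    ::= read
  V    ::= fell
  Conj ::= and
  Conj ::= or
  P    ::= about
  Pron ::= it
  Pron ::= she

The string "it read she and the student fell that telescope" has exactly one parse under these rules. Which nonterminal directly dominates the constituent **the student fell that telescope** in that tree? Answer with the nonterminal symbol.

[S [S [NP [Pron it]] [VP [V read] [NP [Pron she]]]] [Conj and] [S [NP [Det the] [N student]] [VP [V fell] [NP [Det that] [N telescope]]]]]
The span 'the student fell that telescope' is the S node built by S → NP VP.
Its mother is the S built by S → S Conj S.

S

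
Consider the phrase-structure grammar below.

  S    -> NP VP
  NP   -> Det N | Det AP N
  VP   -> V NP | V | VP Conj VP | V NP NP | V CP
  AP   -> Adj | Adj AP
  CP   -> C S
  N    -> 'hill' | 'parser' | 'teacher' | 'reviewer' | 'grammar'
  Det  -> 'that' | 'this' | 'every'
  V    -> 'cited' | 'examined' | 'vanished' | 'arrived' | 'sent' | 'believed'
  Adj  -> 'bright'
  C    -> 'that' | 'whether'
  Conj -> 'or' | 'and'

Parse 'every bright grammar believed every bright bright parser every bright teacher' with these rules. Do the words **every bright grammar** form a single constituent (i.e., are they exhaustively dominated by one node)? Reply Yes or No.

Yes

[S [NP [Det every] [AP [Adj bright]] [N grammar]] [VP [V believed] [NP [Det every] [AP [Adj bright] [AP [Adj bright]]] [N parser]] [NP [Det every] [AP [Adj bright]] [N teacher]]]]
The words 'every bright grammar' are exhaustively dominated by a single NP node (built by NP → Det AP N), so they form a constituent.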